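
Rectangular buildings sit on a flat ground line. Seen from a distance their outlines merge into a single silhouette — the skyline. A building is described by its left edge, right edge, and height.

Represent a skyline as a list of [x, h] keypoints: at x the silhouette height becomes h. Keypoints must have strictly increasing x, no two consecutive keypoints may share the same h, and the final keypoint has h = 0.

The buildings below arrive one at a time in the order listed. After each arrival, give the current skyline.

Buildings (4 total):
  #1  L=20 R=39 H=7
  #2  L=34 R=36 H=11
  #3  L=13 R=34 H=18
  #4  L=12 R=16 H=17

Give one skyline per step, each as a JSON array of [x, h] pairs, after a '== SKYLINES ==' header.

== SKYLINES ==
[[20,7],[39,0]]
[[20,7],[34,11],[36,7],[39,0]]
[[13,18],[34,11],[36,7],[39,0]]
[[12,17],[13,18],[34,11],[36,7],[39,0]]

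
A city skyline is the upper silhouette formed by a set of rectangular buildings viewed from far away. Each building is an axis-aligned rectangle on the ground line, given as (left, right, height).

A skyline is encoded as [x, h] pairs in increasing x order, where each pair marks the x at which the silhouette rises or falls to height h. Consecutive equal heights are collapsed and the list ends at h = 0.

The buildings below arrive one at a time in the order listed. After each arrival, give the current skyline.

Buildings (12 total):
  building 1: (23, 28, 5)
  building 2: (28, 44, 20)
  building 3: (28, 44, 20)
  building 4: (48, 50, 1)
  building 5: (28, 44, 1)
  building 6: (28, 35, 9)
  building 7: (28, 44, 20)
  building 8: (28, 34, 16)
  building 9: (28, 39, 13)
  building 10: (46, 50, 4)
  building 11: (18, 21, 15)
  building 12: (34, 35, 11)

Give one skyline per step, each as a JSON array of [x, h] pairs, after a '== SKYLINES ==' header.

== SKYLINES ==
[[23,5],[28,0]]
[[23,5],[28,20],[44,0]]
[[23,5],[28,20],[44,0]]
[[23,5],[28,20],[44,0],[48,1],[50,0]]
[[23,5],[28,20],[44,0],[48,1],[50,0]]
[[23,5],[28,20],[44,0],[48,1],[50,0]]
[[23,5],[28,20],[44,0],[48,1],[50,0]]
[[23,5],[28,20],[44,0],[48,1],[50,0]]
[[23,5],[28,20],[44,0],[48,1],[50,0]]
[[23,5],[28,20],[44,0],[46,4],[50,0]]
[[18,15],[21,0],[23,5],[28,20],[44,0],[46,4],[50,0]]
[[18,15],[21,0],[23,5],[28,20],[44,0],[46,4],[50,0]]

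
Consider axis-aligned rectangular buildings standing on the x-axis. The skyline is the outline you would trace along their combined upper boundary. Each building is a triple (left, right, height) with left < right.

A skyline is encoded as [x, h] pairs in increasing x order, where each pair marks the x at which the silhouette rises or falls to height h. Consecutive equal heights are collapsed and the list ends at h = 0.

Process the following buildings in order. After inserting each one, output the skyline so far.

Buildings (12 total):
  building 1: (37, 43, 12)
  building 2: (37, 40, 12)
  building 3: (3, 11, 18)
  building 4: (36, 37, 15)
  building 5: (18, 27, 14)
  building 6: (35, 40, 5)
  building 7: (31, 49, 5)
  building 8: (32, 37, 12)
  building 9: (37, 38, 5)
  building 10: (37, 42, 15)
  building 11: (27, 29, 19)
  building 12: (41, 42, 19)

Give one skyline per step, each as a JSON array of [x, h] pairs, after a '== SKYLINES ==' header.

== SKYLINES ==
[[37,12],[43,0]]
[[37,12],[43,0]]
[[3,18],[11,0],[37,12],[43,0]]
[[3,18],[11,0],[36,15],[37,12],[43,0]]
[[3,18],[11,0],[18,14],[27,0],[36,15],[37,12],[43,0]]
[[3,18],[11,0],[18,14],[27,0],[35,5],[36,15],[37,12],[43,0]]
[[3,18],[11,0],[18,14],[27,0],[31,5],[36,15],[37,12],[43,5],[49,0]]
[[3,18],[11,0],[18,14],[27,0],[31,5],[32,12],[36,15],[37,12],[43,5],[49,0]]
[[3,18],[11,0],[18,14],[27,0],[31,5],[32,12],[36,15],[37,12],[43,5],[49,0]]
[[3,18],[11,0],[18,14],[27,0],[31,5],[32,12],[36,15],[42,12],[43,5],[49,0]]
[[3,18],[11,0],[18,14],[27,19],[29,0],[31,5],[32,12],[36,15],[42,12],[43,5],[49,0]]
[[3,18],[11,0],[18,14],[27,19],[29,0],[31,5],[32,12],[36,15],[41,19],[42,12],[43,5],[49,0]]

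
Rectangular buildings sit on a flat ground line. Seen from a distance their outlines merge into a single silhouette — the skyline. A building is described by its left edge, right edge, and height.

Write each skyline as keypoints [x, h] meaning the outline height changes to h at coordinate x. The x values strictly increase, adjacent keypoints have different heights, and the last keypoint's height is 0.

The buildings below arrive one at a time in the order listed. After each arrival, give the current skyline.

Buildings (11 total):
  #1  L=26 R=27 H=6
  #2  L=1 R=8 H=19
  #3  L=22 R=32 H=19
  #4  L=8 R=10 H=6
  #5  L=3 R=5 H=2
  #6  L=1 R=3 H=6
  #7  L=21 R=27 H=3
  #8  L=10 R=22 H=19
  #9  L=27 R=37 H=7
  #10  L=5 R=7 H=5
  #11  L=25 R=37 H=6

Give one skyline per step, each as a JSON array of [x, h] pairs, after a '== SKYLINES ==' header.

== SKYLINES ==
[[26,6],[27,0]]
[[1,19],[8,0],[26,6],[27,0]]
[[1,19],[8,0],[22,19],[32,0]]
[[1,19],[8,6],[10,0],[22,19],[32,0]]
[[1,19],[8,6],[10,0],[22,19],[32,0]]
[[1,19],[8,6],[10,0],[22,19],[32,0]]
[[1,19],[8,6],[10,0],[21,3],[22,19],[32,0]]
[[1,19],[8,6],[10,19],[32,0]]
[[1,19],[8,6],[10,19],[32,7],[37,0]]
[[1,19],[8,6],[10,19],[32,7],[37,0]]
[[1,19],[8,6],[10,19],[32,7],[37,0]]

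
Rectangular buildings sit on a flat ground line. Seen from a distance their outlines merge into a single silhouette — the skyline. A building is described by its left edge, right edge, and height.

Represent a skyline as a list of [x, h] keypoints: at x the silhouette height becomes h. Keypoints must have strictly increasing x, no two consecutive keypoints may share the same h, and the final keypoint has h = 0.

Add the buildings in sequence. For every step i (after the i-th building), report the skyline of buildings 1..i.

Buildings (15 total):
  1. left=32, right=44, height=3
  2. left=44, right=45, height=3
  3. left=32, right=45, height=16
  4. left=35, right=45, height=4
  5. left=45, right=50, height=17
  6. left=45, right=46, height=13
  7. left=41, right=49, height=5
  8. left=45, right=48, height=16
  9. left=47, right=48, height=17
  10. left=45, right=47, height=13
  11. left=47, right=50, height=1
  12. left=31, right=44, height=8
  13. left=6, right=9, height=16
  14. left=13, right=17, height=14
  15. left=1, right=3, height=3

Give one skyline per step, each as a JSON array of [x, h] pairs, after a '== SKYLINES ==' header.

== SKYLINES ==
[[32,3],[44,0]]
[[32,3],[45,0]]
[[32,16],[45,0]]
[[32,16],[45,0]]
[[32,16],[45,17],[50,0]]
[[32,16],[45,17],[50,0]]
[[32,16],[45,17],[50,0]]
[[32,16],[45,17],[50,0]]
[[32,16],[45,17],[50,0]]
[[32,16],[45,17],[50,0]]
[[32,16],[45,17],[50,0]]
[[31,8],[32,16],[45,17],[50,0]]
[[6,16],[9,0],[31,8],[32,16],[45,17],[50,0]]
[[6,16],[9,0],[13,14],[17,0],[31,8],[32,16],[45,17],[50,0]]
[[1,3],[3,0],[6,16],[9,0],[13,14],[17,0],[31,8],[32,16],[45,17],[50,0]]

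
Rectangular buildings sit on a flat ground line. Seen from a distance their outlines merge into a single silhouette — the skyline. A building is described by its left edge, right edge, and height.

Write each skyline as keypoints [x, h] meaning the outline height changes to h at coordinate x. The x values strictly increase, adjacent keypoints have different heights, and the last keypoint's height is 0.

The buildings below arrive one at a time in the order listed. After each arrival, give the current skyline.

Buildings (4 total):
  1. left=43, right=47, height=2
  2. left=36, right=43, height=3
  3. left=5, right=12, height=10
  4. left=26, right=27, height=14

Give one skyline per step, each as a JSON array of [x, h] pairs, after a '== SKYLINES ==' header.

== SKYLINES ==
[[43,2],[47,0]]
[[36,3],[43,2],[47,0]]
[[5,10],[12,0],[36,3],[43,2],[47,0]]
[[5,10],[12,0],[26,14],[27,0],[36,3],[43,2],[47,0]]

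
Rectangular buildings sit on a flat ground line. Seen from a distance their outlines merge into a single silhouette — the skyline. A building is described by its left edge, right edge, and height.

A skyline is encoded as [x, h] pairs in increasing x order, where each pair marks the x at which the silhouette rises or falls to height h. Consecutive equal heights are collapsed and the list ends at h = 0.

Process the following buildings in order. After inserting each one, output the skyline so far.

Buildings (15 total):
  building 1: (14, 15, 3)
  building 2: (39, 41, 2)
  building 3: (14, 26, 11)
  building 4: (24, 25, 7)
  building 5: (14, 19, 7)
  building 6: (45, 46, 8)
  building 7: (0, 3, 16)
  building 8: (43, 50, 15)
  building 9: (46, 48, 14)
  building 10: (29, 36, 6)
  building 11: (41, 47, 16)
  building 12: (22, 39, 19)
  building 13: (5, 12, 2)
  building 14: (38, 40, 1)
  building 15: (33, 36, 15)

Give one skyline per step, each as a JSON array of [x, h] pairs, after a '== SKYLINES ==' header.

== SKYLINES ==
[[14,3],[15,0]]
[[14,3],[15,0],[39,2],[41,0]]
[[14,11],[26,0],[39,2],[41,0]]
[[14,11],[26,0],[39,2],[41,0]]
[[14,11],[26,0],[39,2],[41,0]]
[[14,11],[26,0],[39,2],[41,0],[45,8],[46,0]]
[[0,16],[3,0],[14,11],[26,0],[39,2],[41,0],[45,8],[46,0]]
[[0,16],[3,0],[14,11],[26,0],[39,2],[41,0],[43,15],[50,0]]
[[0,16],[3,0],[14,11],[26,0],[39,2],[41,0],[43,15],[50,0]]
[[0,16],[3,0],[14,11],[26,0],[29,6],[36,0],[39,2],[41,0],[43,15],[50,0]]
[[0,16],[3,0],[14,11],[26,0],[29,6],[36,0],[39,2],[41,16],[47,15],[50,0]]
[[0,16],[3,0],[14,11],[22,19],[39,2],[41,16],[47,15],[50,0]]
[[0,16],[3,0],[5,2],[12,0],[14,11],[22,19],[39,2],[41,16],[47,15],[50,0]]
[[0,16],[3,0],[5,2],[12,0],[14,11],[22,19],[39,2],[41,16],[47,15],[50,0]]
[[0,16],[3,0],[5,2],[12,0],[14,11],[22,19],[39,2],[41,16],[47,15],[50,0]]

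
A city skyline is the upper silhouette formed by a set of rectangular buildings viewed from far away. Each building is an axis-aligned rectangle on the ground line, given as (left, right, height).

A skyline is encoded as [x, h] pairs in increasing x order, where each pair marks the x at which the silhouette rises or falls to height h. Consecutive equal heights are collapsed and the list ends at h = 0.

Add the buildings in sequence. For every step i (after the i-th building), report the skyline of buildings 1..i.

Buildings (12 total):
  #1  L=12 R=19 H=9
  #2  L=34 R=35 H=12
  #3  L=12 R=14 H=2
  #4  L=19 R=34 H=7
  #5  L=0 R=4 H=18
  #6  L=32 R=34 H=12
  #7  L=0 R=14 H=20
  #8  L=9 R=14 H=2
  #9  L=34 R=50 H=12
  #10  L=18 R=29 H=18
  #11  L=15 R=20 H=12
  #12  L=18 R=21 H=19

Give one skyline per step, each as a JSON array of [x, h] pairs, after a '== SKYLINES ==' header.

== SKYLINES ==
[[12,9],[19,0]]
[[12,9],[19,0],[34,12],[35,0]]
[[12,9],[19,0],[34,12],[35,0]]
[[12,9],[19,7],[34,12],[35,0]]
[[0,18],[4,0],[12,9],[19,7],[34,12],[35,0]]
[[0,18],[4,0],[12,9],[19,7],[32,12],[35,0]]
[[0,20],[14,9],[19,7],[32,12],[35,0]]
[[0,20],[14,9],[19,7],[32,12],[35,0]]
[[0,20],[14,9],[19,7],[32,12],[50,0]]
[[0,20],[14,9],[18,18],[29,7],[32,12],[50,0]]
[[0,20],[14,9],[15,12],[18,18],[29,7],[32,12],[50,0]]
[[0,20],[14,9],[15,12],[18,19],[21,18],[29,7],[32,12],[50,0]]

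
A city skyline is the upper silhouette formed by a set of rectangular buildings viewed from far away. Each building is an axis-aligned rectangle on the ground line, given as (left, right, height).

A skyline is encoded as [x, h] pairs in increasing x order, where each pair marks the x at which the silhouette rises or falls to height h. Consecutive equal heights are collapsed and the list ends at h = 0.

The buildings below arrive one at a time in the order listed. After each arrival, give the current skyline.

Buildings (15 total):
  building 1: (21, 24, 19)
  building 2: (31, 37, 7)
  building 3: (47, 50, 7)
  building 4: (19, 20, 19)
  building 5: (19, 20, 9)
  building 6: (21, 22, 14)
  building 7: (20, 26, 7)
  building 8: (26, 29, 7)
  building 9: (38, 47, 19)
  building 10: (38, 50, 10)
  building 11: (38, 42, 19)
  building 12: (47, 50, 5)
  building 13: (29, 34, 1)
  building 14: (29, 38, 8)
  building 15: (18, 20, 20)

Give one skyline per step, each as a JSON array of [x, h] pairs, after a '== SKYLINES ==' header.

== SKYLINES ==
[[21,19],[24,0]]
[[21,19],[24,0],[31,7],[37,0]]
[[21,19],[24,0],[31,7],[37,0],[47,7],[50,0]]
[[19,19],[20,0],[21,19],[24,0],[31,7],[37,0],[47,7],[50,0]]
[[19,19],[20,0],[21,19],[24,0],[31,7],[37,0],[47,7],[50,0]]
[[19,19],[20,0],[21,19],[24,0],[31,7],[37,0],[47,7],[50,0]]
[[19,19],[20,7],[21,19],[24,7],[26,0],[31,7],[37,0],[47,7],[50,0]]
[[19,19],[20,7],[21,19],[24,7],[29,0],[31,7],[37,0],[47,7],[50,0]]
[[19,19],[20,7],[21,19],[24,7],[29,0],[31,7],[37,0],[38,19],[47,7],[50,0]]
[[19,19],[20,7],[21,19],[24,7],[29,0],[31,7],[37,0],[38,19],[47,10],[50,0]]
[[19,19],[20,7],[21,19],[24,7],[29,0],[31,7],[37,0],[38,19],[47,10],[50,0]]
[[19,19],[20,7],[21,19],[24,7],[29,0],[31,7],[37,0],[38,19],[47,10],[50,0]]
[[19,19],[20,7],[21,19],[24,7],[29,1],[31,7],[37,0],[38,19],[47,10],[50,0]]
[[19,19],[20,7],[21,19],[24,7],[29,8],[38,19],[47,10],[50,0]]
[[18,20],[20,7],[21,19],[24,7],[29,8],[38,19],[47,10],[50,0]]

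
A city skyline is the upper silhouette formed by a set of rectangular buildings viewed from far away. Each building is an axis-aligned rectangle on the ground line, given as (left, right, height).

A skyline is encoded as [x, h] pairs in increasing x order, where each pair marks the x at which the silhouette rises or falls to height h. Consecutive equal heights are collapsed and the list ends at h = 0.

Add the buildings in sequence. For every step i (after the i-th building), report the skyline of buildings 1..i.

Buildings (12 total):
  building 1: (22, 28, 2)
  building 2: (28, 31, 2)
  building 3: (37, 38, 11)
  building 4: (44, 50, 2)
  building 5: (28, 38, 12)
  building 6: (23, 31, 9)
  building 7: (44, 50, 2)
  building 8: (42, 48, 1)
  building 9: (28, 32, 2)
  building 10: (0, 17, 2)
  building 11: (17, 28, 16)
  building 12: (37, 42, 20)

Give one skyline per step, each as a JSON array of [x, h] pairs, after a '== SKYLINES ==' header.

== SKYLINES ==
[[22,2],[28,0]]
[[22,2],[31,0]]
[[22,2],[31,0],[37,11],[38,0]]
[[22,2],[31,0],[37,11],[38,0],[44,2],[50,0]]
[[22,2],[28,12],[38,0],[44,2],[50,0]]
[[22,2],[23,9],[28,12],[38,0],[44,2],[50,0]]
[[22,2],[23,9],[28,12],[38,0],[44,2],[50,0]]
[[22,2],[23,9],[28,12],[38,0],[42,1],[44,2],[50,0]]
[[22,2],[23,9],[28,12],[38,0],[42,1],[44,2],[50,0]]
[[0,2],[17,0],[22,2],[23,9],[28,12],[38,0],[42,1],[44,2],[50,0]]
[[0,2],[17,16],[28,12],[38,0],[42,1],[44,2],[50,0]]
[[0,2],[17,16],[28,12],[37,20],[42,1],[44,2],[50,0]]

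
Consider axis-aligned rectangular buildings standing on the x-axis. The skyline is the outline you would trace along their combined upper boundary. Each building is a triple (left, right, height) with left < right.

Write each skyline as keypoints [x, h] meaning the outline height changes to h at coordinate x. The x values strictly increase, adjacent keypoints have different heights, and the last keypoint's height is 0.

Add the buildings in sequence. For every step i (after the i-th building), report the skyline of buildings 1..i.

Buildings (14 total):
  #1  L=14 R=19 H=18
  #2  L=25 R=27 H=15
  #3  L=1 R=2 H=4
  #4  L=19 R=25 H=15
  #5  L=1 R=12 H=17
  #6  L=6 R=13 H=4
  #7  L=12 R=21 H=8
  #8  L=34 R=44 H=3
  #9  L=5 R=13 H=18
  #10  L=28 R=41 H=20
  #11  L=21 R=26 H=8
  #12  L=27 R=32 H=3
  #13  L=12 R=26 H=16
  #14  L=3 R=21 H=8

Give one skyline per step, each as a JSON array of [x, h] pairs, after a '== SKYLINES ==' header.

== SKYLINES ==
[[14,18],[19,0]]
[[14,18],[19,0],[25,15],[27,0]]
[[1,4],[2,0],[14,18],[19,0],[25,15],[27,0]]
[[1,4],[2,0],[14,18],[19,15],[27,0]]
[[1,17],[12,0],[14,18],[19,15],[27,0]]
[[1,17],[12,4],[13,0],[14,18],[19,15],[27,0]]
[[1,17],[12,8],[14,18],[19,15],[27,0]]
[[1,17],[12,8],[14,18],[19,15],[27,0],[34,3],[44,0]]
[[1,17],[5,18],[13,8],[14,18],[19,15],[27,0],[34,3],[44,0]]
[[1,17],[5,18],[13,8],[14,18],[19,15],[27,0],[28,20],[41,3],[44,0]]
[[1,17],[5,18],[13,8],[14,18],[19,15],[27,0],[28,20],[41,3],[44,0]]
[[1,17],[5,18],[13,8],[14,18],[19,15],[27,3],[28,20],[41,3],[44,0]]
[[1,17],[5,18],[13,16],[14,18],[19,16],[26,15],[27,3],[28,20],[41,3],[44,0]]
[[1,17],[5,18],[13,16],[14,18],[19,16],[26,15],[27,3],[28,20],[41,3],[44,0]]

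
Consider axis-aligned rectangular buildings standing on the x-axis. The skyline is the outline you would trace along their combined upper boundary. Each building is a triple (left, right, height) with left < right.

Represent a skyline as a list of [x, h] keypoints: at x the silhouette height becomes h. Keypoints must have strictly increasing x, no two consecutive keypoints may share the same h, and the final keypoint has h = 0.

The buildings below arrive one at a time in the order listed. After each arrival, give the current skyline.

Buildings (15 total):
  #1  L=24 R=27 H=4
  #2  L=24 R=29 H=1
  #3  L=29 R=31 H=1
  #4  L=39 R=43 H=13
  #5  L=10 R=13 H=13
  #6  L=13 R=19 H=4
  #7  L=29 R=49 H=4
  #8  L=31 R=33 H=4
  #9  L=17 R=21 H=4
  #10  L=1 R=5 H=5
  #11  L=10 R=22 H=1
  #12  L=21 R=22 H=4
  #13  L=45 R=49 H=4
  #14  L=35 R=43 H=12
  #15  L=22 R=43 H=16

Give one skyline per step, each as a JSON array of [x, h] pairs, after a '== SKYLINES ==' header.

== SKYLINES ==
[[24,4],[27,0]]
[[24,4],[27,1],[29,0]]
[[24,4],[27,1],[31,0]]
[[24,4],[27,1],[31,0],[39,13],[43,0]]
[[10,13],[13,0],[24,4],[27,1],[31,0],[39,13],[43,0]]
[[10,13],[13,4],[19,0],[24,4],[27,1],[31,0],[39,13],[43,0]]
[[10,13],[13,4],[19,0],[24,4],[27,1],[29,4],[39,13],[43,4],[49,0]]
[[10,13],[13,4],[19,0],[24,4],[27,1],[29,4],[39,13],[43,4],[49,0]]
[[10,13],[13,4],[21,0],[24,4],[27,1],[29,4],[39,13],[43,4],[49,0]]
[[1,5],[5,0],[10,13],[13,4],[21,0],[24,4],[27,1],[29,4],[39,13],[43,4],[49,0]]
[[1,5],[5,0],[10,13],[13,4],[21,1],[22,0],[24,4],[27,1],[29,4],[39,13],[43,4],[49,0]]
[[1,5],[5,0],[10,13],[13,4],[22,0],[24,4],[27,1],[29,4],[39,13],[43,4],[49,0]]
[[1,5],[5,0],[10,13],[13,4],[22,0],[24,4],[27,1],[29,4],[39,13],[43,4],[49,0]]
[[1,5],[5,0],[10,13],[13,4],[22,0],[24,4],[27,1],[29,4],[35,12],[39,13],[43,4],[49,0]]
[[1,5],[5,0],[10,13],[13,4],[22,16],[43,4],[49,0]]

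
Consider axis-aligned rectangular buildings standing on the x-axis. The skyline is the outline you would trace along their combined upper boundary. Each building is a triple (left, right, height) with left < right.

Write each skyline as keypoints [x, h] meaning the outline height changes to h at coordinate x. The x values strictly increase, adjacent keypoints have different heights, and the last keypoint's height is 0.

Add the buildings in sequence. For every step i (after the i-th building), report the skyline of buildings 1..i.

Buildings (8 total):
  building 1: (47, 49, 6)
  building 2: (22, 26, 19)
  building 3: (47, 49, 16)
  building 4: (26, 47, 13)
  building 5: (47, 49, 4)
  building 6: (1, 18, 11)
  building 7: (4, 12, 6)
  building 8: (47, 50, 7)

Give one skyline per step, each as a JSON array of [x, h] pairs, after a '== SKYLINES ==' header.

== SKYLINES ==
[[47,6],[49,0]]
[[22,19],[26,0],[47,6],[49,0]]
[[22,19],[26,0],[47,16],[49,0]]
[[22,19],[26,13],[47,16],[49,0]]
[[22,19],[26,13],[47,16],[49,0]]
[[1,11],[18,0],[22,19],[26,13],[47,16],[49,0]]
[[1,11],[18,0],[22,19],[26,13],[47,16],[49,0]]
[[1,11],[18,0],[22,19],[26,13],[47,16],[49,7],[50,0]]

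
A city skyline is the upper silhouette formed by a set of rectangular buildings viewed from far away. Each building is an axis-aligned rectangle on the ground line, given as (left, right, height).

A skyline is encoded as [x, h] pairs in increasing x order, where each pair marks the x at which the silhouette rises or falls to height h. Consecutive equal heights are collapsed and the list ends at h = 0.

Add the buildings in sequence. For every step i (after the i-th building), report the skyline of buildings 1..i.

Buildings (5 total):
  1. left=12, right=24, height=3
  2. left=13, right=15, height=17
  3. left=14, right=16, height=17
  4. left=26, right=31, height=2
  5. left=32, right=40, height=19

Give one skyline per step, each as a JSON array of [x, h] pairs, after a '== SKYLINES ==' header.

== SKYLINES ==
[[12,3],[24,0]]
[[12,3],[13,17],[15,3],[24,0]]
[[12,3],[13,17],[16,3],[24,0]]
[[12,3],[13,17],[16,3],[24,0],[26,2],[31,0]]
[[12,3],[13,17],[16,3],[24,0],[26,2],[31,0],[32,19],[40,0]]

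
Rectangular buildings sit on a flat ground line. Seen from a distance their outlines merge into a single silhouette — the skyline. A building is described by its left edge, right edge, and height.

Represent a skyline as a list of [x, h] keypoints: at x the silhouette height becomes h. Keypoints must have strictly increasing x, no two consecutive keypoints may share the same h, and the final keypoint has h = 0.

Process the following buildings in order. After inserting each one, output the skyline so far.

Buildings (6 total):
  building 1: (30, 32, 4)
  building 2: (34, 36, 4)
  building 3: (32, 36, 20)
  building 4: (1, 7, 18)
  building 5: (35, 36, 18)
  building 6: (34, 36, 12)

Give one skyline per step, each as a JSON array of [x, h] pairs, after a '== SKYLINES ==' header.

== SKYLINES ==
[[30,4],[32,0]]
[[30,4],[32,0],[34,4],[36,0]]
[[30,4],[32,20],[36,0]]
[[1,18],[7,0],[30,4],[32,20],[36,0]]
[[1,18],[7,0],[30,4],[32,20],[36,0]]
[[1,18],[7,0],[30,4],[32,20],[36,0]]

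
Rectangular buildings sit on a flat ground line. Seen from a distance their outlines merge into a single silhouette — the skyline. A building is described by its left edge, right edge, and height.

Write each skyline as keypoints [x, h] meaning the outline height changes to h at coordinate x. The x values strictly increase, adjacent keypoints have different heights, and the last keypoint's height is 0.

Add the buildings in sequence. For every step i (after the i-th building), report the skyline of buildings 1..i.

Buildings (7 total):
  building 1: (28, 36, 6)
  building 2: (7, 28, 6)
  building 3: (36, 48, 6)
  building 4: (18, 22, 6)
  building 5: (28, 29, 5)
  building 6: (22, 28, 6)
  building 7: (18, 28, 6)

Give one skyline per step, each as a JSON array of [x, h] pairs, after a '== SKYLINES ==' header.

== SKYLINES ==
[[28,6],[36,0]]
[[7,6],[36,0]]
[[7,6],[48,0]]
[[7,6],[48,0]]
[[7,6],[48,0]]
[[7,6],[48,0]]
[[7,6],[48,0]]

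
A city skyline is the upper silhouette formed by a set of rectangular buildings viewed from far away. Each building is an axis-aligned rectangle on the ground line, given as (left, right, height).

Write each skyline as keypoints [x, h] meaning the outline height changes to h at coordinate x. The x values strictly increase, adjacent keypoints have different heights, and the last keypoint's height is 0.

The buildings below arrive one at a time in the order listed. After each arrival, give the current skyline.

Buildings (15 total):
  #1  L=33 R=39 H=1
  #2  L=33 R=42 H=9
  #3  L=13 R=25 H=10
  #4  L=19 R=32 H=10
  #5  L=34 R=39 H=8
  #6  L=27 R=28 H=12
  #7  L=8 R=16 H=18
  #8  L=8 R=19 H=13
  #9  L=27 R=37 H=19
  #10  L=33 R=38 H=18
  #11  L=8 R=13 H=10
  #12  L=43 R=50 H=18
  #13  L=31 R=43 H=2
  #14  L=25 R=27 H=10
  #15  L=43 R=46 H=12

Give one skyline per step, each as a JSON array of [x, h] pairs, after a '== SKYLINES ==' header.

== SKYLINES ==
[[33,1],[39,0]]
[[33,9],[42,0]]
[[13,10],[25,0],[33,9],[42,0]]
[[13,10],[32,0],[33,9],[42,0]]
[[13,10],[32,0],[33,9],[42,0]]
[[13,10],[27,12],[28,10],[32,0],[33,9],[42,0]]
[[8,18],[16,10],[27,12],[28,10],[32,0],[33,9],[42,0]]
[[8,18],[16,13],[19,10],[27,12],[28,10],[32,0],[33,9],[42,0]]
[[8,18],[16,13],[19,10],[27,19],[37,9],[42,0]]
[[8,18],[16,13],[19,10],[27,19],[37,18],[38,9],[42,0]]
[[8,18],[16,13],[19,10],[27,19],[37,18],[38,9],[42,0]]
[[8,18],[16,13],[19,10],[27,19],[37,18],[38,9],[42,0],[43,18],[50,0]]
[[8,18],[16,13],[19,10],[27,19],[37,18],[38,9],[42,2],[43,18],[50,0]]
[[8,18],[16,13],[19,10],[27,19],[37,18],[38,9],[42,2],[43,18],[50,0]]
[[8,18],[16,13],[19,10],[27,19],[37,18],[38,9],[42,2],[43,18],[50,0]]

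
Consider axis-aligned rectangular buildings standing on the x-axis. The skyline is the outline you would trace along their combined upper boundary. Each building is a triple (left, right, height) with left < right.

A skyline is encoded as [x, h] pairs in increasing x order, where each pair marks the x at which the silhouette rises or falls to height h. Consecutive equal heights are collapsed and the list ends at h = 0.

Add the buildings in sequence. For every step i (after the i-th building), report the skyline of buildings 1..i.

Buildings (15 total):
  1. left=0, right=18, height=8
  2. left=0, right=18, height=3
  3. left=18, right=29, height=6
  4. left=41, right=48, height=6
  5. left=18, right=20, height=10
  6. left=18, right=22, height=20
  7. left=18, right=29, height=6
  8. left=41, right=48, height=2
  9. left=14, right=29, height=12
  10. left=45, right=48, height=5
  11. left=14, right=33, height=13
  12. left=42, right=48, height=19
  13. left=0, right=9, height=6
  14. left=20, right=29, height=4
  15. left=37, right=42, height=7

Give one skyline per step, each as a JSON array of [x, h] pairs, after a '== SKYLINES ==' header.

== SKYLINES ==
[[0,8],[18,0]]
[[0,8],[18,0]]
[[0,8],[18,6],[29,0]]
[[0,8],[18,6],[29,0],[41,6],[48,0]]
[[0,8],[18,10],[20,6],[29,0],[41,6],[48,0]]
[[0,8],[18,20],[22,6],[29,0],[41,6],[48,0]]
[[0,8],[18,20],[22,6],[29,0],[41,6],[48,0]]
[[0,8],[18,20],[22,6],[29,0],[41,6],[48,0]]
[[0,8],[14,12],[18,20],[22,12],[29,0],[41,6],[48,0]]
[[0,8],[14,12],[18,20],[22,12],[29,0],[41,6],[48,0]]
[[0,8],[14,13],[18,20],[22,13],[33,0],[41,6],[48,0]]
[[0,8],[14,13],[18,20],[22,13],[33,0],[41,6],[42,19],[48,0]]
[[0,8],[14,13],[18,20],[22,13],[33,0],[41,6],[42,19],[48,0]]
[[0,8],[14,13],[18,20],[22,13],[33,0],[41,6],[42,19],[48,0]]
[[0,8],[14,13],[18,20],[22,13],[33,0],[37,7],[42,19],[48,0]]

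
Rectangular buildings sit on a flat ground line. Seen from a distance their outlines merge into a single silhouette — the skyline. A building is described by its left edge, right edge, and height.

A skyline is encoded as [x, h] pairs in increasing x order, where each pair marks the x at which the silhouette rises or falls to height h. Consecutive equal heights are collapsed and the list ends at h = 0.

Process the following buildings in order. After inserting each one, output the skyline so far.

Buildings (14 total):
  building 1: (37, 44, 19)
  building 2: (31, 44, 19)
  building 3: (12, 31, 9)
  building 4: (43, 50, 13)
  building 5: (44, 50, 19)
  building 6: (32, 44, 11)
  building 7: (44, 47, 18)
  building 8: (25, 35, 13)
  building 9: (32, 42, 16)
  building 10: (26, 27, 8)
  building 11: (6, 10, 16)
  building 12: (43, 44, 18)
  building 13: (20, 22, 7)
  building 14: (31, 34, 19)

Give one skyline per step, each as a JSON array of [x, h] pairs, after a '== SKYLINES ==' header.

== SKYLINES ==
[[37,19],[44,0]]
[[31,19],[44,0]]
[[12,9],[31,19],[44,0]]
[[12,9],[31,19],[44,13],[50,0]]
[[12,9],[31,19],[50,0]]
[[12,9],[31,19],[50,0]]
[[12,9],[31,19],[50,0]]
[[12,9],[25,13],[31,19],[50,0]]
[[12,9],[25,13],[31,19],[50,0]]
[[12,9],[25,13],[31,19],[50,0]]
[[6,16],[10,0],[12,9],[25,13],[31,19],[50,0]]
[[6,16],[10,0],[12,9],[25,13],[31,19],[50,0]]
[[6,16],[10,0],[12,9],[25,13],[31,19],[50,0]]
[[6,16],[10,0],[12,9],[25,13],[31,19],[50,0]]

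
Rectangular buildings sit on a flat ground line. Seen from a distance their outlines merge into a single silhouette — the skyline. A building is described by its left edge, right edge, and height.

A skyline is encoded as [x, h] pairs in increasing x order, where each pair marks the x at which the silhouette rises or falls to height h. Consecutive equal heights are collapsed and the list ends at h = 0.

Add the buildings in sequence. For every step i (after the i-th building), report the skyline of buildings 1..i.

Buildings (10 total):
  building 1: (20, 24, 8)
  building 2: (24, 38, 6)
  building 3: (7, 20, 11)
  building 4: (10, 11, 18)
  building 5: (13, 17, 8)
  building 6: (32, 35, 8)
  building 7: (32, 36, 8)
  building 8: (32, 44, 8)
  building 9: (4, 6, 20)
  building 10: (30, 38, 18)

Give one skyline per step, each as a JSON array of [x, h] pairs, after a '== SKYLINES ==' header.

== SKYLINES ==
[[20,8],[24,0]]
[[20,8],[24,6],[38,0]]
[[7,11],[20,8],[24,6],[38,0]]
[[7,11],[10,18],[11,11],[20,8],[24,6],[38,0]]
[[7,11],[10,18],[11,11],[20,8],[24,6],[38,0]]
[[7,11],[10,18],[11,11],[20,8],[24,6],[32,8],[35,6],[38,0]]
[[7,11],[10,18],[11,11],[20,8],[24,6],[32,8],[36,6],[38,0]]
[[7,11],[10,18],[11,11],[20,8],[24,6],[32,8],[44,0]]
[[4,20],[6,0],[7,11],[10,18],[11,11],[20,8],[24,6],[32,8],[44,0]]
[[4,20],[6,0],[7,11],[10,18],[11,11],[20,8],[24,6],[30,18],[38,8],[44,0]]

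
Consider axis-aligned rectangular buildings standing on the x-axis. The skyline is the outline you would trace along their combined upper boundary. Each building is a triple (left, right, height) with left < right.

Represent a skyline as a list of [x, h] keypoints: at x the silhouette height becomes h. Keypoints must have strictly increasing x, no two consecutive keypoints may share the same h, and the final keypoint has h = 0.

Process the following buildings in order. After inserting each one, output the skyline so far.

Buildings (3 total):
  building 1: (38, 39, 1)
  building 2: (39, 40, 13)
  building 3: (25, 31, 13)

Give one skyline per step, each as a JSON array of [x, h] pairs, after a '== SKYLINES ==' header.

== SKYLINES ==
[[38,1],[39,0]]
[[38,1],[39,13],[40,0]]
[[25,13],[31,0],[38,1],[39,13],[40,0]]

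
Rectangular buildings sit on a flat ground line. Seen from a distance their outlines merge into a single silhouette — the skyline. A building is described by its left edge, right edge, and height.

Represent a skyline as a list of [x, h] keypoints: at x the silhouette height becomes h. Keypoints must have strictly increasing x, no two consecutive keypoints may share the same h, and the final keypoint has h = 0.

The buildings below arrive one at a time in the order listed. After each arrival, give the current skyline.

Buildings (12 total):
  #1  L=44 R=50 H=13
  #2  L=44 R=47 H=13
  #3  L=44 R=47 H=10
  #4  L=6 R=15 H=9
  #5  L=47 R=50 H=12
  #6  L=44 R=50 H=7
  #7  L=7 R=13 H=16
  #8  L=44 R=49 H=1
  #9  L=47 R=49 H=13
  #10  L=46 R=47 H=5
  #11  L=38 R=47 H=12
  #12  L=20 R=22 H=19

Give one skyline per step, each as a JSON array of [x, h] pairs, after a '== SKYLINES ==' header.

== SKYLINES ==
[[44,13],[50,0]]
[[44,13],[50,0]]
[[44,13],[50,0]]
[[6,9],[15,0],[44,13],[50,0]]
[[6,9],[15,0],[44,13],[50,0]]
[[6,9],[15,0],[44,13],[50,0]]
[[6,9],[7,16],[13,9],[15,0],[44,13],[50,0]]
[[6,9],[7,16],[13,9],[15,0],[44,13],[50,0]]
[[6,9],[7,16],[13,9],[15,0],[44,13],[50,0]]
[[6,9],[7,16],[13,9],[15,0],[44,13],[50,0]]
[[6,9],[7,16],[13,9],[15,0],[38,12],[44,13],[50,0]]
[[6,9],[7,16],[13,9],[15,0],[20,19],[22,0],[38,12],[44,13],[50,0]]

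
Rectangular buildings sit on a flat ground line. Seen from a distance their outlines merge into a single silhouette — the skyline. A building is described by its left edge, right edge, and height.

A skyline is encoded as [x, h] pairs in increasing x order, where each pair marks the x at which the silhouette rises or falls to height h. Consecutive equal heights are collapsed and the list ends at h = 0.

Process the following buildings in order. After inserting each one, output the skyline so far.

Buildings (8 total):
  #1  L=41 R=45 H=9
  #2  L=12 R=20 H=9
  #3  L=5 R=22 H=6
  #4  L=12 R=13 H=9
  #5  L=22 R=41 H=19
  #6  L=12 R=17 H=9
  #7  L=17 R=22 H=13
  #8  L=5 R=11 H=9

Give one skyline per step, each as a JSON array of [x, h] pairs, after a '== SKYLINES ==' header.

== SKYLINES ==
[[41,9],[45,0]]
[[12,9],[20,0],[41,9],[45,0]]
[[5,6],[12,9],[20,6],[22,0],[41,9],[45,0]]
[[5,6],[12,9],[20,6],[22,0],[41,9],[45,0]]
[[5,6],[12,9],[20,6],[22,19],[41,9],[45,0]]
[[5,6],[12,9],[20,6],[22,19],[41,9],[45,0]]
[[5,6],[12,9],[17,13],[22,19],[41,9],[45,0]]
[[5,9],[11,6],[12,9],[17,13],[22,19],[41,9],[45,0]]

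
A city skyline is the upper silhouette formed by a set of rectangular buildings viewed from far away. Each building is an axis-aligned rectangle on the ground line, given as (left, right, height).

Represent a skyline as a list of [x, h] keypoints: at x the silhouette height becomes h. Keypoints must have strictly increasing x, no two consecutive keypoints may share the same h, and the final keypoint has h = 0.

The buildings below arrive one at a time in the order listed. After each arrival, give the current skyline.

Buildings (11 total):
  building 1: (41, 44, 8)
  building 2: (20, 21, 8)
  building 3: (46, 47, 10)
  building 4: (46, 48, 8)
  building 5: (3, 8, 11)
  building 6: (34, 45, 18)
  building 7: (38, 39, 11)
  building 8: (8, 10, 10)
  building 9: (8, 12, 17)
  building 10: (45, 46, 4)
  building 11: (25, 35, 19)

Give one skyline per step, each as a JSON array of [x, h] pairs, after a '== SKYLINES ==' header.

== SKYLINES ==
[[41,8],[44,0]]
[[20,8],[21,0],[41,8],[44,0]]
[[20,8],[21,0],[41,8],[44,0],[46,10],[47,0]]
[[20,8],[21,0],[41,8],[44,0],[46,10],[47,8],[48,0]]
[[3,11],[8,0],[20,8],[21,0],[41,8],[44,0],[46,10],[47,8],[48,0]]
[[3,11],[8,0],[20,8],[21,0],[34,18],[45,0],[46,10],[47,8],[48,0]]
[[3,11],[8,0],[20,8],[21,0],[34,18],[45,0],[46,10],[47,8],[48,0]]
[[3,11],[8,10],[10,0],[20,8],[21,0],[34,18],[45,0],[46,10],[47,8],[48,0]]
[[3,11],[8,17],[12,0],[20,8],[21,0],[34,18],[45,0],[46,10],[47,8],[48,0]]
[[3,11],[8,17],[12,0],[20,8],[21,0],[34,18],[45,4],[46,10],[47,8],[48,0]]
[[3,11],[8,17],[12,0],[20,8],[21,0],[25,19],[35,18],[45,4],[46,10],[47,8],[48,0]]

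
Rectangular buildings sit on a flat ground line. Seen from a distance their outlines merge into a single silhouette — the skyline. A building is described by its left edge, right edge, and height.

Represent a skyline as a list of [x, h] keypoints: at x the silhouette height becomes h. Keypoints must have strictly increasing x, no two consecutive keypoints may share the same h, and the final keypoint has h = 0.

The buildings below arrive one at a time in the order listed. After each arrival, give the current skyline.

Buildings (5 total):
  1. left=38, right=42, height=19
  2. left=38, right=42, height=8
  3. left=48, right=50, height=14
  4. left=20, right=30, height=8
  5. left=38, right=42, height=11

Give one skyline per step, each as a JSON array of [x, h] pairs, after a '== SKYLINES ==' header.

== SKYLINES ==
[[38,19],[42,0]]
[[38,19],[42,0]]
[[38,19],[42,0],[48,14],[50,0]]
[[20,8],[30,0],[38,19],[42,0],[48,14],[50,0]]
[[20,8],[30,0],[38,19],[42,0],[48,14],[50,0]]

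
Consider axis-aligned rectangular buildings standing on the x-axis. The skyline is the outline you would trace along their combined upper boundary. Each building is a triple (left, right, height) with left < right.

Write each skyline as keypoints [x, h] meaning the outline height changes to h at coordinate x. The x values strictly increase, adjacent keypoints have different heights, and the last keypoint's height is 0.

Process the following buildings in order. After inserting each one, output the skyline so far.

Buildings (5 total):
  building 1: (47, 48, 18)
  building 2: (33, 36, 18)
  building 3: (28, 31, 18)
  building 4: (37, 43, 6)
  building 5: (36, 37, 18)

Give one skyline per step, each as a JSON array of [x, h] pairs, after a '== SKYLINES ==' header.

== SKYLINES ==
[[47,18],[48,0]]
[[33,18],[36,0],[47,18],[48,0]]
[[28,18],[31,0],[33,18],[36,0],[47,18],[48,0]]
[[28,18],[31,0],[33,18],[36,0],[37,6],[43,0],[47,18],[48,0]]
[[28,18],[31,0],[33,18],[37,6],[43,0],[47,18],[48,0]]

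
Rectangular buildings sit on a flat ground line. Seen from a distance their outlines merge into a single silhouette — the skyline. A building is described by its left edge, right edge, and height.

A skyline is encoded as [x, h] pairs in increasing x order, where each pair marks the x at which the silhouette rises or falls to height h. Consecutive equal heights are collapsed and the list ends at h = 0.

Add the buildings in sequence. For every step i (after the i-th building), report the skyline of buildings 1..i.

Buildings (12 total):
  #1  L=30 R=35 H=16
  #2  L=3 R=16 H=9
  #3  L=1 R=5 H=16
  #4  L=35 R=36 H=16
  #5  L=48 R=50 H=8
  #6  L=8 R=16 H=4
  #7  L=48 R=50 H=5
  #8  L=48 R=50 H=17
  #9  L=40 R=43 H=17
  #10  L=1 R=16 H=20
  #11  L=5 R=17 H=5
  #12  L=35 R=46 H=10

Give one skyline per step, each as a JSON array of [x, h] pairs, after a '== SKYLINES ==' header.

== SKYLINES ==
[[30,16],[35,0]]
[[3,9],[16,0],[30,16],[35,0]]
[[1,16],[5,9],[16,0],[30,16],[35,0]]
[[1,16],[5,9],[16,0],[30,16],[36,0]]
[[1,16],[5,9],[16,0],[30,16],[36,0],[48,8],[50,0]]
[[1,16],[5,9],[16,0],[30,16],[36,0],[48,8],[50,0]]
[[1,16],[5,9],[16,0],[30,16],[36,0],[48,8],[50,0]]
[[1,16],[5,9],[16,0],[30,16],[36,0],[48,17],[50,0]]
[[1,16],[5,9],[16,0],[30,16],[36,0],[40,17],[43,0],[48,17],[50,0]]
[[1,20],[16,0],[30,16],[36,0],[40,17],[43,0],[48,17],[50,0]]
[[1,20],[16,5],[17,0],[30,16],[36,0],[40,17],[43,0],[48,17],[50,0]]
[[1,20],[16,5],[17,0],[30,16],[36,10],[40,17],[43,10],[46,0],[48,17],[50,0]]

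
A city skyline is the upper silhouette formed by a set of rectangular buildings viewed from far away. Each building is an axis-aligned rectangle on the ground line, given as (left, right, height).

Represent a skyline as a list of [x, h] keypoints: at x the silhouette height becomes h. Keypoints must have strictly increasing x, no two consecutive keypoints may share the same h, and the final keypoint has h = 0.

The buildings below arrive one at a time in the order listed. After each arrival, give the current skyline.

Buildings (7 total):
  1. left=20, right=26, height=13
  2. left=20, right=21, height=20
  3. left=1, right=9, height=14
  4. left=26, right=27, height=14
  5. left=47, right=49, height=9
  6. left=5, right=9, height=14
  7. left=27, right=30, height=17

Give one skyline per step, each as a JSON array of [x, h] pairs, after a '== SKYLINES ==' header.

== SKYLINES ==
[[20,13],[26,0]]
[[20,20],[21,13],[26,0]]
[[1,14],[9,0],[20,20],[21,13],[26,0]]
[[1,14],[9,0],[20,20],[21,13],[26,14],[27,0]]
[[1,14],[9,0],[20,20],[21,13],[26,14],[27,0],[47,9],[49,0]]
[[1,14],[9,0],[20,20],[21,13],[26,14],[27,0],[47,9],[49,0]]
[[1,14],[9,0],[20,20],[21,13],[26,14],[27,17],[30,0],[47,9],[49,0]]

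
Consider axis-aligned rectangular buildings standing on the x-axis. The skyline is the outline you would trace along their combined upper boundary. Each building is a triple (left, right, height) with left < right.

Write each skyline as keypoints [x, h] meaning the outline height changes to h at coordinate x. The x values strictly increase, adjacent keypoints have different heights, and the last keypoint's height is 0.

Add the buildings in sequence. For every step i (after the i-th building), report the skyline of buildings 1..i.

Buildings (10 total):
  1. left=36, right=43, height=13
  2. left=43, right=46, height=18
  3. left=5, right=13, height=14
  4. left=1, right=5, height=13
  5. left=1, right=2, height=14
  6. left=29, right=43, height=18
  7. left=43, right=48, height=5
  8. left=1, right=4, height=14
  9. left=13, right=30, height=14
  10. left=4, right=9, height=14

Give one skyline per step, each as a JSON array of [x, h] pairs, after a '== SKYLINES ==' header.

== SKYLINES ==
[[36,13],[43,0]]
[[36,13],[43,18],[46,0]]
[[5,14],[13,0],[36,13],[43,18],[46,0]]
[[1,13],[5,14],[13,0],[36,13],[43,18],[46,0]]
[[1,14],[2,13],[5,14],[13,0],[36,13],[43,18],[46,0]]
[[1,14],[2,13],[5,14],[13,0],[29,18],[46,0]]
[[1,14],[2,13],[5,14],[13,0],[29,18],[46,5],[48,0]]
[[1,14],[4,13],[5,14],[13,0],[29,18],[46,5],[48,0]]
[[1,14],[4,13],[5,14],[29,18],[46,5],[48,0]]
[[1,14],[29,18],[46,5],[48,0]]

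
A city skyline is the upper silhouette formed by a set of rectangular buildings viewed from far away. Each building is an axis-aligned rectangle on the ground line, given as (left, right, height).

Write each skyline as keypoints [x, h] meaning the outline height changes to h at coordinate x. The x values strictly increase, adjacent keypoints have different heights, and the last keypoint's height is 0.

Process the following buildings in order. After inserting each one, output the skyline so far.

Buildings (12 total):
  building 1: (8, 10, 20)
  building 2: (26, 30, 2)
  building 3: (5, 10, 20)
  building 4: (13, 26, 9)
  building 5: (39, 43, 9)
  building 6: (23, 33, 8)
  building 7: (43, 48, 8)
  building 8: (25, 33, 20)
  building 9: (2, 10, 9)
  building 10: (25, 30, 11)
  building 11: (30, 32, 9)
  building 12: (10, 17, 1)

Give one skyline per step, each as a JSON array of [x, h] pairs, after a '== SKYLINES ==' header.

== SKYLINES ==
[[8,20],[10,0]]
[[8,20],[10,0],[26,2],[30,0]]
[[5,20],[10,0],[26,2],[30,0]]
[[5,20],[10,0],[13,9],[26,2],[30,0]]
[[5,20],[10,0],[13,9],[26,2],[30,0],[39,9],[43,0]]
[[5,20],[10,0],[13,9],[26,8],[33,0],[39,9],[43,0]]
[[5,20],[10,0],[13,9],[26,8],[33,0],[39,9],[43,8],[48,0]]
[[5,20],[10,0],[13,9],[25,20],[33,0],[39,9],[43,8],[48,0]]
[[2,9],[5,20],[10,0],[13,9],[25,20],[33,0],[39,9],[43,8],[48,0]]
[[2,9],[5,20],[10,0],[13,9],[25,20],[33,0],[39,9],[43,8],[48,0]]
[[2,9],[5,20],[10,0],[13,9],[25,20],[33,0],[39,9],[43,8],[48,0]]
[[2,9],[5,20],[10,1],[13,9],[25,20],[33,0],[39,9],[43,8],[48,0]]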